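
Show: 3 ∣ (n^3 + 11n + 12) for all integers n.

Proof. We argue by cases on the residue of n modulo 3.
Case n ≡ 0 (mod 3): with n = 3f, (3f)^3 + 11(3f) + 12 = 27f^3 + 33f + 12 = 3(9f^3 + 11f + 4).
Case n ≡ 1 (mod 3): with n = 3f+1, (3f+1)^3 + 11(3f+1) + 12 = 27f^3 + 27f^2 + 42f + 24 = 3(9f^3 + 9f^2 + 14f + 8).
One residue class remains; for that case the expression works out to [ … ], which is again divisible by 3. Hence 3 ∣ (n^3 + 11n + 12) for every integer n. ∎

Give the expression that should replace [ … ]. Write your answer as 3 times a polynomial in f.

The residues treated are {0, 1}, so the missing case is n ≡ 2 (mod 3); write n = 3f+2.
Then (3f+2)^3 + 11(3f+2) + 12 = 27f^3 + 54f^2 + 69f + 42 = 3(9f^3 + 18f^2 + 23f + 14).

3(9f^3 + 18f^2 + 23f + 14)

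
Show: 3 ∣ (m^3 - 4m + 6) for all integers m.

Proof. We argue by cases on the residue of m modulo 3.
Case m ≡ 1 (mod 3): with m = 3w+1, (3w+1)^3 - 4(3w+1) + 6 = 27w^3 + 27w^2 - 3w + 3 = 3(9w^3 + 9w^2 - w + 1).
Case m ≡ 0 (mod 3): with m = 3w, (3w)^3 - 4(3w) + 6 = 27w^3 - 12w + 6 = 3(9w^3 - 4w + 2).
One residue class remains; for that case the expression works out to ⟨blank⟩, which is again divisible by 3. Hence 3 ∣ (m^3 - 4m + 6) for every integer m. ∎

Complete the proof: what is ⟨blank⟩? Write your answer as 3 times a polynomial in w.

Only m ≡ 2 (mod 3) is unaccounted for. Put m = 3w+2:
(3w+2)^3 - 4(3w+2) + 6 expands to 27w^3 + 54w^2 + 24w + 6,
and factoring out 3 leaves 3(9w^3 + 18w^2 + 8w + 2).

3(9w^3 + 18w^2 + 8w + 2)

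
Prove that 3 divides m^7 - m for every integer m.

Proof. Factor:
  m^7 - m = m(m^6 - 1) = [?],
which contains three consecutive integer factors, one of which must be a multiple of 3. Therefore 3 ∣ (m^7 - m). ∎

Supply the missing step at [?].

(m - 1)m(m + 1)(m^4 + m^2 + 1)

m^6 - 1 = (m^2 - 1)(m^4 + m^2 + 1), and m^2 - 1 = (m-1)(m+1).
So m(m^6 - 1) = (m - 1)m(m + 1)(m^4 + m^2 + 1).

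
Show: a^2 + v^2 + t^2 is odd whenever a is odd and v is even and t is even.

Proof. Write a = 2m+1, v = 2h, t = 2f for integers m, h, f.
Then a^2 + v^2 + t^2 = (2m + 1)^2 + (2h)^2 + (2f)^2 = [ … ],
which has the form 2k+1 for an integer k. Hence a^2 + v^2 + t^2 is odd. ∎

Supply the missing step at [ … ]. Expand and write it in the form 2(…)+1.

2(2f^2 + 2h^2 + 2m^2 + 2m) + 1

Expanding: (2m + 1)^2 + (2h)^2 + (2f)^2 = 4f^2 + 4h^2 + 4m^2 + 4m + 1.
Every term except the constant is even, so this is 2(2f^2 + 2h^2 + 2m^2 + 2m) + 1,
and 2f^2 + 2h^2 + 2m^2 + 2m ∈ ℤ gives the required form.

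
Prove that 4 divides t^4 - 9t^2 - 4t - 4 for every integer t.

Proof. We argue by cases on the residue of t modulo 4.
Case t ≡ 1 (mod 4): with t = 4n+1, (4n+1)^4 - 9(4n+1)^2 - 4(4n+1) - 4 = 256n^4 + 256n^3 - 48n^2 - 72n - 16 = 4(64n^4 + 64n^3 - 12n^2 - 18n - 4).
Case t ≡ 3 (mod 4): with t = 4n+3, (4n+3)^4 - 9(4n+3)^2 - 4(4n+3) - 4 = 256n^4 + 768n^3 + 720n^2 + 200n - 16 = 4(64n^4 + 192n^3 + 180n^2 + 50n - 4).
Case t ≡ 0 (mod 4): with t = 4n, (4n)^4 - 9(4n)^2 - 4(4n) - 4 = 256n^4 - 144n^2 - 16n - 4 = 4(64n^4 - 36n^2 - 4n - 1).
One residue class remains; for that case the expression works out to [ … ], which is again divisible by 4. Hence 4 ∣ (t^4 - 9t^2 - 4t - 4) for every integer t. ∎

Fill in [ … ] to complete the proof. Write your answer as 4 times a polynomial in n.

4(64n^4 + 128n^3 + 60n^2 - 8n - 8)

The residues treated are {1, 3, 0}, so the missing case is t ≡ 2 (mod 4); write t = 4n+2.
Then (4n+2)^4 - 9(4n+2)^2 - 4(4n+2) - 4 = 256n^4 + 512n^3 + 240n^2 - 32n - 32 = 4(64n^4 + 128n^3 + 60n^2 - 8n - 8).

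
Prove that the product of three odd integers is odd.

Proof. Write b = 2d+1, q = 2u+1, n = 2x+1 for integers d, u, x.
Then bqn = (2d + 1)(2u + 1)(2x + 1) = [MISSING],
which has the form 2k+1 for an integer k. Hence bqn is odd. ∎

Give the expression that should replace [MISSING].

(2d + 1)(2u + 1)(2x + 1) = 8dux + 4du + 4dx + 2d + 4ux + 2u + 2x + 1
= 2(4dux + 2du + 2dx + d + 2ux + u + x) + 1.
Since 4dux + 2du + 2dx + d + 2ux + u + x is an integer, the product is of the form 2k+1 for an integer k.

2(4dux + 2du + 2dx + d + 2ux + u + x) + 1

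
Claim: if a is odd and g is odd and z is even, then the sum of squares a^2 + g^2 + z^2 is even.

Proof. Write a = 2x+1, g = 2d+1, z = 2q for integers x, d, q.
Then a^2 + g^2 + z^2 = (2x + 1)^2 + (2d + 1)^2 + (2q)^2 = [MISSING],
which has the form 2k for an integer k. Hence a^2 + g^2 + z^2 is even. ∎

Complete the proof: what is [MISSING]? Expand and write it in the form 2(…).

(2x + 1)^2 + (2d + 1)^2 + (2q)^2 = 4d^2 + 4d + 4q^2 + 4x^2 + 4x + 2
= 2(2d^2 + 2d + 2q^2 + 2x^2 + 2x + 1).
Since 2d^2 + 2d + 2q^2 + 2x^2 + 2x + 1 is an integer, the sum of squares is of the form 2k for an integer k.

2(2d^2 + 2d + 2q^2 + 2x^2 + 2x + 1)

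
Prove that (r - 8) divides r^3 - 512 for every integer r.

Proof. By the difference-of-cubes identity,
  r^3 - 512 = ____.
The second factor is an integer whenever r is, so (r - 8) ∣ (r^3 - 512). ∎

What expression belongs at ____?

Polynomial division of r^3 - 512 by r - 8 leaves remainder 0 and quotient r^2 + 8r + 64.
Hence r^3 - 512 = (r - 8)(r^2 + 8r + 64).

(r - 8)(r^2 + 8r + 64)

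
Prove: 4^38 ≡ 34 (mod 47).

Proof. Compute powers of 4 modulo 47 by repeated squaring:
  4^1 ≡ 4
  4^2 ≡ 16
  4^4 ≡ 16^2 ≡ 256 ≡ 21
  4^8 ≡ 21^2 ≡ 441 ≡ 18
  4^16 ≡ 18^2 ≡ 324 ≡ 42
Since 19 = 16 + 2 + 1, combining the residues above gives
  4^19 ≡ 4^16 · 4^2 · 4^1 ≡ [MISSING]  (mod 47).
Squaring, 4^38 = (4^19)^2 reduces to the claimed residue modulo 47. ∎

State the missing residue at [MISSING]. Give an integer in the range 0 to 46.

4^16 · 4^2 · 4^1 ≡ 42 · 16 · 4 = 2688.
2688 mod 47 = 9, so 4^19 ≡ 9 (mod 47).

9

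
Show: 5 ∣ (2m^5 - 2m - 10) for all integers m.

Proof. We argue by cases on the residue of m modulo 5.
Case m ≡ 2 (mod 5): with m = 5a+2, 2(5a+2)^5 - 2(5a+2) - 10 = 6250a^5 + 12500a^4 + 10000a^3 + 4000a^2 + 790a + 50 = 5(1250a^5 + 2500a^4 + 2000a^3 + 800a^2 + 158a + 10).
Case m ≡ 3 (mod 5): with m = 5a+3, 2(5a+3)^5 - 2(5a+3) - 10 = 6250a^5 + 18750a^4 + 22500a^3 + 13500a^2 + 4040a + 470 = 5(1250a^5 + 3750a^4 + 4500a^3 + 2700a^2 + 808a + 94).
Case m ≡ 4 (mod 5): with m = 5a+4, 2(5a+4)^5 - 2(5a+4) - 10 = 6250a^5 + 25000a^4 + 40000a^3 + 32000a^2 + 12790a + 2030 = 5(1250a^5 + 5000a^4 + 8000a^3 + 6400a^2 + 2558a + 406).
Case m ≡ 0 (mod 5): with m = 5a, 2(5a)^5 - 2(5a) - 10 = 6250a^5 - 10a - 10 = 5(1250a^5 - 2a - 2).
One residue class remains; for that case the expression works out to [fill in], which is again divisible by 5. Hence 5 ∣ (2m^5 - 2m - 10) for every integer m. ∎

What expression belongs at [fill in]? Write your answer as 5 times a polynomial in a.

5(1250a^5 + 1250a^4 + 500a^3 + 100a^2 + 8a - 2)

The residues treated are {2, 3, 4, 0}, so the missing case is m ≡ 1 (mod 5); write m = 5a+1.
Then 2(5a+1)^5 - 2(5a+1) - 10 = 6250a^5 + 6250a^4 + 2500a^3 + 500a^2 + 40a - 10 = 5(1250a^5 + 1250a^4 + 500a^3 + 100a^2 + 8a - 2).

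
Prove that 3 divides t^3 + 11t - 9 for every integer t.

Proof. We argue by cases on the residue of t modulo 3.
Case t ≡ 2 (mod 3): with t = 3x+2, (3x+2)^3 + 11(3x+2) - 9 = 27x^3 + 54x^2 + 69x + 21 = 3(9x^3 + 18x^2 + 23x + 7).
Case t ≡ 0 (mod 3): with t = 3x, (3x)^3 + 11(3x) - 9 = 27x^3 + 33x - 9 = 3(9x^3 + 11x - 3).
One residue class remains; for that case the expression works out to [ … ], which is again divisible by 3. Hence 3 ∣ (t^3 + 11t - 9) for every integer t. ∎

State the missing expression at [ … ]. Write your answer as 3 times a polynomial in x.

3(9x^3 + 9x^2 + 14x + 1)

The residues treated are {2, 0}, so the missing case is t ≡ 1 (mod 3); write t = 3x+1.
Then (3x+1)^3 + 11(3x+1) - 9 = 27x^3 + 27x^2 + 42x + 3 = 3(9x^3 + 9x^2 + 14x + 1).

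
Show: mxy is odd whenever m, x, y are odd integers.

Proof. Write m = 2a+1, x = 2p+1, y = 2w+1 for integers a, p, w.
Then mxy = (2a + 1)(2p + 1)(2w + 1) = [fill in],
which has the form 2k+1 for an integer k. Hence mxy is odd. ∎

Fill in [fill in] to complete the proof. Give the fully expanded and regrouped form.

Expanding: (2a + 1)(2p + 1)(2w + 1) = 8apw + 4ap + 4aw + 2a + 4pw + 2p + 2w + 1.
Every term except the constant is even, so this is 2(4apw + 2ap + 2aw + a + 2pw + p + w) + 1,
and 4apw + 2ap + 2aw + a + 2pw + p + w ∈ ℤ gives the required form.

2(4apw + 2ap + 2aw + a + 2pw + p + w) + 1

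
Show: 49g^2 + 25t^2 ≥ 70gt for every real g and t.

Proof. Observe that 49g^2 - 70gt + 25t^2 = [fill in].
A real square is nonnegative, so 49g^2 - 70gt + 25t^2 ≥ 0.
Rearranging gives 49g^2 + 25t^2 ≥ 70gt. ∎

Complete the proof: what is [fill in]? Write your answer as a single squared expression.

The leading and trailing coefficients are 7^2 and 5^2, and 70 = 2·7·5, so the trinomial is (7g - 5t)^2.
Hence 49g^2 - 70gt + 25t^2 ≥ 0.

(7g - 5t)^2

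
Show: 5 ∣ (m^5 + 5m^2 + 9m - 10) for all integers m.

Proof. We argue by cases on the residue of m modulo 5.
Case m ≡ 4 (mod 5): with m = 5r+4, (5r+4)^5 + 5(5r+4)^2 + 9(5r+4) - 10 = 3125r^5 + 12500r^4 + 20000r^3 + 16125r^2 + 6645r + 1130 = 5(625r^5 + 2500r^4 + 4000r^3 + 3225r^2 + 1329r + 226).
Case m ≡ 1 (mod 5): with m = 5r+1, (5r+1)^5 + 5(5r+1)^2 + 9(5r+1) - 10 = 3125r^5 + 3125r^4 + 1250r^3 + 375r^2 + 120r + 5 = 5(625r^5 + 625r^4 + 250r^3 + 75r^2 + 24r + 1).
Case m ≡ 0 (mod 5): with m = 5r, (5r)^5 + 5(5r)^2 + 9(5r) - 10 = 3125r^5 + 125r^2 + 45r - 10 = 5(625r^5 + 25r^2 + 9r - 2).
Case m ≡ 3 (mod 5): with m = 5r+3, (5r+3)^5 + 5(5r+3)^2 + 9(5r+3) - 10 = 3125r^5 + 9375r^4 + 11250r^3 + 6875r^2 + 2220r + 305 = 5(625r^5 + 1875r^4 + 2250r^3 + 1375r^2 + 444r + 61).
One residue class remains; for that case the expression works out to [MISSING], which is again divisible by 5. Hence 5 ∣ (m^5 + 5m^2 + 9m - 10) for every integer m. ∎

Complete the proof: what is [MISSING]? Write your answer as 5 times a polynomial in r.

5(625r^5 + 1250r^4 + 1000r^3 + 425r^2 + 109r + 12)

Only m ≡ 2 (mod 5) is unaccounted for. Put m = 5r+2:
(5r+2)^5 + 5(5r+2)^2 + 9(5r+2) - 10 expands to 3125r^5 + 6250r^4 + 5000r^3 + 2125r^2 + 545r + 60,
and factoring out 5 leaves 5(625r^5 + 1250r^4 + 1000r^3 + 425r^2 + 109r + 12).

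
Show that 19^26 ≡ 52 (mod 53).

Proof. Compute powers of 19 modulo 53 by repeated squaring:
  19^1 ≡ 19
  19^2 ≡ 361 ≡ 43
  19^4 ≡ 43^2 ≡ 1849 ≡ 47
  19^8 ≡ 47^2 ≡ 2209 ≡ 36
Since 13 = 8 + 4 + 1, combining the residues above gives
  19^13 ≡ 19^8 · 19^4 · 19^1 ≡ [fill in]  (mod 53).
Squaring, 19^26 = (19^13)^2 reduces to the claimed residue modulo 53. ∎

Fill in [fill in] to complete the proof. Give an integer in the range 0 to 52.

30

Multiply the listed residues: 36 · 47 · 19 = 1692 → 32148.
Reducing modulo 53: 32148 = 606·53 + 30, so 19^13 ≡ 30.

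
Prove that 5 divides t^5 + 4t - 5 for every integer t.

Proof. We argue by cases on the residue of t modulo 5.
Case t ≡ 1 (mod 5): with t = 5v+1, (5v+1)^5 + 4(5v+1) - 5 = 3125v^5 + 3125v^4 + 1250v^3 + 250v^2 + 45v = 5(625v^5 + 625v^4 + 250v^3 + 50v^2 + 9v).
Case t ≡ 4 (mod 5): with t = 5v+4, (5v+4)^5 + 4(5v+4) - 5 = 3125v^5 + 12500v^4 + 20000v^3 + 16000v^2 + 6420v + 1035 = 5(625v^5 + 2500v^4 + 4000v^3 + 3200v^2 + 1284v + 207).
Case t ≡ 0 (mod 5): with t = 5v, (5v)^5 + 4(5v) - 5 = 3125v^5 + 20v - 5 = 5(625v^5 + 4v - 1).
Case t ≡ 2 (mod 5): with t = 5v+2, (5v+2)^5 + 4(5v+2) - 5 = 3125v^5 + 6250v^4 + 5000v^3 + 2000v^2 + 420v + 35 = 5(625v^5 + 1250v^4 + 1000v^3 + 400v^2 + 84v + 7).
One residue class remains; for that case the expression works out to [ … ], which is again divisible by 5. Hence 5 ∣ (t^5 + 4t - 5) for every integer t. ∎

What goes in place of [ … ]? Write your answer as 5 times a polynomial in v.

5(625v^5 + 1875v^4 + 2250v^3 + 1350v^2 + 409v + 50)

Only t ≡ 3 (mod 5) is unaccounted for. Put t = 5v+3:
(5v+3)^5 + 4(5v+3) - 5 expands to 3125v^5 + 9375v^4 + 11250v^3 + 6750v^2 + 2045v + 250,
and factoring out 5 leaves 5(625v^5 + 1875v^4 + 2250v^3 + 1350v^2 + 409v + 50).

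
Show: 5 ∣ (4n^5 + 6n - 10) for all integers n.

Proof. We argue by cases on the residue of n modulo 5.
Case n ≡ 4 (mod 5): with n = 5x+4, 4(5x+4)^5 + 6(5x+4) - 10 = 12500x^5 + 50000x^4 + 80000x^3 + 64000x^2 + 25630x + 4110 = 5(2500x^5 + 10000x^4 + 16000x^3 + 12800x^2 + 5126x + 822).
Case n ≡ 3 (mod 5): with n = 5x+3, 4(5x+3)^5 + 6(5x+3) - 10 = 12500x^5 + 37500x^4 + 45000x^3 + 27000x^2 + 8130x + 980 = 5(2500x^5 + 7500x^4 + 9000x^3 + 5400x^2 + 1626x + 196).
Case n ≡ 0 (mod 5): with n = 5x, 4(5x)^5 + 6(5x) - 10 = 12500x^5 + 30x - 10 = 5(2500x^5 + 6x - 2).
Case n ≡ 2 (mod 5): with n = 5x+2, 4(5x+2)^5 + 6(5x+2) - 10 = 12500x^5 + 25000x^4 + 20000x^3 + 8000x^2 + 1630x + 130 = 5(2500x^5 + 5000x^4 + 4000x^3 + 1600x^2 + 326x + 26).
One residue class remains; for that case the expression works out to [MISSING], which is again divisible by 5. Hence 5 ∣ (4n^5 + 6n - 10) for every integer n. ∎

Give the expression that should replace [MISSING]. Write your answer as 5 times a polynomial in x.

5(2500x^5 + 2500x^4 + 1000x^3 + 200x^2 + 26x)

The residues treated are {4, 3, 0, 2}, so the missing case is n ≡ 1 (mod 5); write n = 5x+1.
Then 4(5x+1)^5 + 6(5x+1) - 10 = 12500x^5 + 12500x^4 + 5000x^3 + 1000x^2 + 130x = 5(2500x^5 + 2500x^4 + 1000x^3 + 200x^2 + 26x).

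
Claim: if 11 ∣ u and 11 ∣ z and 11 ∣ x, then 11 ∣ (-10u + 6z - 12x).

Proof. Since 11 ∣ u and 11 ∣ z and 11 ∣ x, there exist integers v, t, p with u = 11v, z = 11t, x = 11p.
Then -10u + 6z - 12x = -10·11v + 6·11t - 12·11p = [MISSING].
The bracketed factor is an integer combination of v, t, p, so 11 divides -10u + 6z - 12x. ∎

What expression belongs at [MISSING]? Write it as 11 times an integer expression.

11(-12p + 6t - 10v)

Each term has a factor of 11: -10·11v + 6·11t - 12·11p = 11·(-12p + 6t - 10v).
Since -12p + 6t - 10v is an integer, 11 ∣ (-10u + 6z - 12x).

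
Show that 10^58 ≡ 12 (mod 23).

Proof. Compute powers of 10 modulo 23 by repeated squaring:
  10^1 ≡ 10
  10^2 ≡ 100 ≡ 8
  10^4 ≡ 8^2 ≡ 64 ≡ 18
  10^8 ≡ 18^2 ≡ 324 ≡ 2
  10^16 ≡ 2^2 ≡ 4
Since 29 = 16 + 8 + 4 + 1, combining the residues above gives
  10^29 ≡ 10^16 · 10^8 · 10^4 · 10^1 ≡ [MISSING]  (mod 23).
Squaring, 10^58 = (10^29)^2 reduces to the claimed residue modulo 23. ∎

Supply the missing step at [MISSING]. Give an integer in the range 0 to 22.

10^16 · 10^8 · 10^4 · 10^1 ≡ 4 · 2 · 18 · 10 = 1440.
1440 mod 23 = 14, so 10^29 ≡ 14 (mod 23).

14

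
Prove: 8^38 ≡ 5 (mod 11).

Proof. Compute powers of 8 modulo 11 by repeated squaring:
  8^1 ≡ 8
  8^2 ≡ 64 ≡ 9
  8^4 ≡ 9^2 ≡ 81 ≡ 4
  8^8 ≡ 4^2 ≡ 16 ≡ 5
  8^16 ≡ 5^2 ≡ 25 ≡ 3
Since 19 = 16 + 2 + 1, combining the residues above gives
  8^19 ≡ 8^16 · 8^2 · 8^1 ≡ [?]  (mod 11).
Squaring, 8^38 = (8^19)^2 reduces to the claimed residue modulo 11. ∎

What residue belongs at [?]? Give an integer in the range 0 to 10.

8^16 · 8^2 · 8^1 ≡ 3 · 9 · 8 = 216.
216 mod 11 = 7, so 8^19 ≡ 7 (mod 11).

7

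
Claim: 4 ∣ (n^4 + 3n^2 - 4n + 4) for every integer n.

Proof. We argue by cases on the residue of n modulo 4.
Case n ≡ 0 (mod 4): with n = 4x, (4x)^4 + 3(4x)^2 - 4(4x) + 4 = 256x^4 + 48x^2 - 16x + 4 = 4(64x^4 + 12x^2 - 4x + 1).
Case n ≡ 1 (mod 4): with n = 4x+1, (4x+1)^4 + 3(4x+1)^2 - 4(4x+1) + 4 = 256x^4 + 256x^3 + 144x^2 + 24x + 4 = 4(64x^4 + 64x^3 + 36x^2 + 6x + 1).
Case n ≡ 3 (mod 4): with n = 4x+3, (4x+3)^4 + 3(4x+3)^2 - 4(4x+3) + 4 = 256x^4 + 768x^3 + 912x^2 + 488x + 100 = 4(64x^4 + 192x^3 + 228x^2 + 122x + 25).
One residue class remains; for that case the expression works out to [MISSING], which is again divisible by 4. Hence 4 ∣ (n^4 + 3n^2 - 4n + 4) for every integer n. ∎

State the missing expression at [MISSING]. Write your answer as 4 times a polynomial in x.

The residues treated are {0, 1, 3}, so the missing case is n ≡ 2 (mod 4); write n = 4x+2.
Then (4x+2)^4 + 3(4x+2)^2 - 4(4x+2) + 4 = 256x^4 + 512x^3 + 432x^2 + 160x + 24 = 4(64x^4 + 128x^3 + 108x^2 + 40x + 6).

4(64x^4 + 128x^3 + 108x^2 + 40x + 6)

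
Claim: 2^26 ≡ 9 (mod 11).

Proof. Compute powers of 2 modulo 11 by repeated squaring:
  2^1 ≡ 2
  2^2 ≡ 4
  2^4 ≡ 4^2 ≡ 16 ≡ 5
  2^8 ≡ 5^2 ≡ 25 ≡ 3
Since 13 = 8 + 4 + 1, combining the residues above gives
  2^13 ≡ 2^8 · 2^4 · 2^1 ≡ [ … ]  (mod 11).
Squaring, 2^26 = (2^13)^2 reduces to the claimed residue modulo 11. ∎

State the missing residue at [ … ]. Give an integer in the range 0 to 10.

2^8 · 2^4 · 2^1 ≡ 3 · 5 · 2 = 30.
30 mod 11 = 8, so 2^13 ≡ 8 (mod 11).

8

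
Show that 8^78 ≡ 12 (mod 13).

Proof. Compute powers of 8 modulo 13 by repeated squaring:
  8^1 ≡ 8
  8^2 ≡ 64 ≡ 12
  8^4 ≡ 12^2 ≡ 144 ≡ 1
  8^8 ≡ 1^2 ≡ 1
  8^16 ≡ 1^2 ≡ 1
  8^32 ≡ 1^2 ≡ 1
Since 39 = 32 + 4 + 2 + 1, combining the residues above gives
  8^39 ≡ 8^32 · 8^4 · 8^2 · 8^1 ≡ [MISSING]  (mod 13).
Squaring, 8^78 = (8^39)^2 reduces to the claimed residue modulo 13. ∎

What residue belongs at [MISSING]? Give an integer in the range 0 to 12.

8^32 · 8^4 · 8^2 · 8^1 ≡ 1 · 1 · 12 · 8 = 96.
96 mod 13 = 5, so 8^39 ≡ 5 (mod 13).

5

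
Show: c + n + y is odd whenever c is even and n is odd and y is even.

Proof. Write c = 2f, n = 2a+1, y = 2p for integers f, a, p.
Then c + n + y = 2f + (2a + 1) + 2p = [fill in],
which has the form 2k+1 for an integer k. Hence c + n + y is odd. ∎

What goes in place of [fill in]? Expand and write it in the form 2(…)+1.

Expanding: 2f + (2a + 1) + 2p = 2a + 2f + 2p + 1.
Every term except the constant is even, so this is 2(a + f + p) + 1,
and a + f + p ∈ ℤ gives the required form.

2(a + f + p) + 1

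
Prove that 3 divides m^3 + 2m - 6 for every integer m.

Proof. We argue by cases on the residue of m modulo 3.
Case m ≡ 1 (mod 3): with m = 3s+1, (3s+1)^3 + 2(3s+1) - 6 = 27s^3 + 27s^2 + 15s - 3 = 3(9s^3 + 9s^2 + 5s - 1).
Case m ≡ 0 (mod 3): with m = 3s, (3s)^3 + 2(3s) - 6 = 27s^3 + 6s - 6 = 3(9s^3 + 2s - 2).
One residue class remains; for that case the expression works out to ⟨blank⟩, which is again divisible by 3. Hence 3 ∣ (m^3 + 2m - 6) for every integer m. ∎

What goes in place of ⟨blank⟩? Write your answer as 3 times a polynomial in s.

3(9s^3 + 18s^2 + 14s + 2)

Only m ≡ 2 (mod 3) is unaccounted for. Put m = 3s+2:
(3s+2)^3 + 2(3s+2) - 6 expands to 27s^3 + 54s^2 + 42s + 6,
and factoring out 3 leaves 3(9s^3 + 18s^2 + 14s + 2).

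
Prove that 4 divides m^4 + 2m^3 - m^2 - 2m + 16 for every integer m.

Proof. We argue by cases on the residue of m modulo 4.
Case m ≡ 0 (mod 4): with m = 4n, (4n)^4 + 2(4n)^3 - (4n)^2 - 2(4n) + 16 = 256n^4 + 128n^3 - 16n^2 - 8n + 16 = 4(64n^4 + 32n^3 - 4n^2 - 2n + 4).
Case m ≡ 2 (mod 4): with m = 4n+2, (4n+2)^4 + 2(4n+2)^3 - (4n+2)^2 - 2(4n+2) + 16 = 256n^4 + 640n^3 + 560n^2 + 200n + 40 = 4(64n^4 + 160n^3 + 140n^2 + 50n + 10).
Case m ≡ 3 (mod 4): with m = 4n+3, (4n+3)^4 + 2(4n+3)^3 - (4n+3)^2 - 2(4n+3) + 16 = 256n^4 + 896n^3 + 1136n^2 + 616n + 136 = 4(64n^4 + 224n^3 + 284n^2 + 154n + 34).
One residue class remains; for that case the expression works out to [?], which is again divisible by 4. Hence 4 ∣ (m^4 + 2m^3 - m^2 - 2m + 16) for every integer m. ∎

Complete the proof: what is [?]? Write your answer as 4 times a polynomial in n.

The residues treated are {0, 2, 3}, so the missing case is m ≡ 1 (mod 4); write m = 4n+1.
Then (4n+1)^4 + 2(4n+1)^3 - (4n+1)^2 - 2(4n+1) + 16 = 256n^4 + 384n^3 + 176n^2 + 24n + 16 = 4(64n^4 + 96n^3 + 44n^2 + 6n + 4).

4(64n^4 + 96n^3 + 44n^2 + 6n + 4)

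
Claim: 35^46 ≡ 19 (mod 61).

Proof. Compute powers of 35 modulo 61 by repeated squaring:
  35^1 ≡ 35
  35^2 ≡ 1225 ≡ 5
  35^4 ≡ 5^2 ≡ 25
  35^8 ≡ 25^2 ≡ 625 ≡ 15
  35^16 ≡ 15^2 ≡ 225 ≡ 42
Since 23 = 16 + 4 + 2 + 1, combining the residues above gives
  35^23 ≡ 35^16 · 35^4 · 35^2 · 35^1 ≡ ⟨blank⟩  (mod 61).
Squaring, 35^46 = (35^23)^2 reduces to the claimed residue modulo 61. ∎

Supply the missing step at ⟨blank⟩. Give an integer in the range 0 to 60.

Multiply the listed residues: 42 · 25 · 5 · 35 = 1050 → 5250 → 183750.
Reducing modulo 61: 183750 = 3012·61 + 18, so 35^23 ≡ 18.

18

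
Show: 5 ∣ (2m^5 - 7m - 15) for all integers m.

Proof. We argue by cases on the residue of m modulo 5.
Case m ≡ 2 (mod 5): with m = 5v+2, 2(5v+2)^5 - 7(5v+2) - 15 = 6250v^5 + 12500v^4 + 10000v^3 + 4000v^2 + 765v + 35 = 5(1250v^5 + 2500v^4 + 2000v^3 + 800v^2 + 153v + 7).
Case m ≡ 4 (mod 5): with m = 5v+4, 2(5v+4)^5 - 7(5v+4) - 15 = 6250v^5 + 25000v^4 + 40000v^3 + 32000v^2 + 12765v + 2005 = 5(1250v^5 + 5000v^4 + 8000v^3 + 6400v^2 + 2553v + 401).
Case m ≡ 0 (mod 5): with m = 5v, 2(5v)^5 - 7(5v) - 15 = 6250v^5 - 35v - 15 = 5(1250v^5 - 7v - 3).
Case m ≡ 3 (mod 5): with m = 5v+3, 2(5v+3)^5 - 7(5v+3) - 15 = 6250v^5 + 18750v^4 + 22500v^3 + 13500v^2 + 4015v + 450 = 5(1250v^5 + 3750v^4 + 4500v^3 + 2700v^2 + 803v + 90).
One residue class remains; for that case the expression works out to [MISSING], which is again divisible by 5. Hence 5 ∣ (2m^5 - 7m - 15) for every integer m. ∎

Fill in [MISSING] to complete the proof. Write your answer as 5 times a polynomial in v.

Only m ≡ 1 (mod 5) is unaccounted for. Put m = 5v+1:
2(5v+1)^5 - 7(5v+1) - 15 expands to 6250v^5 + 6250v^4 + 2500v^3 + 500v^2 + 15v - 20,
and factoring out 5 leaves 5(1250v^5 + 1250v^4 + 500v^3 + 100v^2 + 3v - 4).

5(1250v^5 + 1250v^4 + 500v^3 + 100v^2 + 3v - 4)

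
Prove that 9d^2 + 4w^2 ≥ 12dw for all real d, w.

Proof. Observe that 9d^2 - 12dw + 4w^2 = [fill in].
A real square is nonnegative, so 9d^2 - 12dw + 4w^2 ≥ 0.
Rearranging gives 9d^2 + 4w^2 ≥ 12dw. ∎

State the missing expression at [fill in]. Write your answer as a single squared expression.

9d^2 - 12dw + 4w^2 is a perfect-square trinomial: the outer terms are (3d)^2 and (2w)^2, and the cross term is -2·3d·2w.
So 9d^2 - 12dw + 4w^2 = (3d - 2w)^2 ≥ 0.

(3d - 2w)^2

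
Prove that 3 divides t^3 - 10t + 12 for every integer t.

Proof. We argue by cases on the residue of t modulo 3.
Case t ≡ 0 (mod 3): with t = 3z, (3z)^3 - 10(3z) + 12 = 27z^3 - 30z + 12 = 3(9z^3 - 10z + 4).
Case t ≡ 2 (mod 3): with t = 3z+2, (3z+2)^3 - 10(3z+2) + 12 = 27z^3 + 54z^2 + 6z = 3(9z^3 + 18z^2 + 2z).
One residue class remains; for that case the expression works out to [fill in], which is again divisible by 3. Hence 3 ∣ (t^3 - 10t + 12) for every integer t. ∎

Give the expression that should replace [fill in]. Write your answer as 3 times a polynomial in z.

3(9z^3 + 9z^2 - 7z + 1)

The residues treated are {0, 2}, so the missing case is t ≡ 1 (mod 3); write t = 3z+1.
Then (3z+1)^3 - 10(3z+1) + 12 = 27z^3 + 27z^2 - 21z + 3 = 3(9z^3 + 9z^2 - 7z + 1).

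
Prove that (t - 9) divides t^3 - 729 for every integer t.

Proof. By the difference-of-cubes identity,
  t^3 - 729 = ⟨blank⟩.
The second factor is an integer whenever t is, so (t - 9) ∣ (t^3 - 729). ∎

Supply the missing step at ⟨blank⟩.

(t - 9)(t^2 + 9t + 81)

a^3 - b^3 = (a - b)(a^2 + ab + b^2). With a = t, b = 9:
t^3 - 729 = (t - 9)(t^2 + 9t + 81).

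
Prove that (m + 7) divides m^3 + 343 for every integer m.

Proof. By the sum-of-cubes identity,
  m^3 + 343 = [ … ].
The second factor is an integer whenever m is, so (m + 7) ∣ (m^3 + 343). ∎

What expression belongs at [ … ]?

Polynomial division of m^3 + 343 by m + 7 leaves remainder 0 and quotient m^2 - 7m + 49.
Hence m^3 + 343 = (m + 7)(m^2 - 7m + 49).

(m + 7)(m^2 - 7m + 49)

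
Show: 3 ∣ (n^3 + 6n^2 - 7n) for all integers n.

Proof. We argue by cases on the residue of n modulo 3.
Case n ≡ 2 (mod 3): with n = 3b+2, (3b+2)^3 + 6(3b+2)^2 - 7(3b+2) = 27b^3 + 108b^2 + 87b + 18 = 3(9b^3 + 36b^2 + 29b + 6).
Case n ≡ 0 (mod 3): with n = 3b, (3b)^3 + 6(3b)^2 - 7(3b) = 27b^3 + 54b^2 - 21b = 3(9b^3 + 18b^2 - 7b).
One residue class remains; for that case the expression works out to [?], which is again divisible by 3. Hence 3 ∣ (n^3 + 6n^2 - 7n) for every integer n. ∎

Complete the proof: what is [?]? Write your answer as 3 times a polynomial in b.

The residues treated are {2, 0}, so the missing case is n ≡ 1 (mod 3); write n = 3b+1.
Then (3b+1)^3 + 6(3b+1)^2 - 7(3b+1) = 27b^3 + 81b^2 + 24b = 3(9b^3 + 27b^2 + 8b).

3(9b^3 + 27b^2 + 8b)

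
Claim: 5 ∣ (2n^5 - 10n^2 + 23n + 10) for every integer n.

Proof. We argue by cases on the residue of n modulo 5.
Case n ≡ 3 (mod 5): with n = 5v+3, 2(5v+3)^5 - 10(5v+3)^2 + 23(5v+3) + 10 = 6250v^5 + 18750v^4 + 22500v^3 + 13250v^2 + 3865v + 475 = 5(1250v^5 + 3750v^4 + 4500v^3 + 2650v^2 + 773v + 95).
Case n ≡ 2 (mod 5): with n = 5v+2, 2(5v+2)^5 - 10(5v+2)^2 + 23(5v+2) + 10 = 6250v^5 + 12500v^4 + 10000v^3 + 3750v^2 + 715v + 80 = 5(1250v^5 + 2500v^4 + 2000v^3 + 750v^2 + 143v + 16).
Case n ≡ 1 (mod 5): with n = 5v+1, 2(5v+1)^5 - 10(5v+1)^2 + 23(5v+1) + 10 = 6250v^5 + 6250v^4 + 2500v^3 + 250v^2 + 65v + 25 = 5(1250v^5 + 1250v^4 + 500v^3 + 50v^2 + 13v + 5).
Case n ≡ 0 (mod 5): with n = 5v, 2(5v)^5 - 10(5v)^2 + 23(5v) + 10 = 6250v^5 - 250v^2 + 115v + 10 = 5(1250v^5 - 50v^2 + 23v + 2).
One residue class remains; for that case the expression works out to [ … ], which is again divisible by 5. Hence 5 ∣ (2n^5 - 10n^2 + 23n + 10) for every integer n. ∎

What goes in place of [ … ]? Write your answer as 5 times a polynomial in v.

Only n ≡ 4 (mod 5) is unaccounted for. Put n = 5v+4:
2(5v+4)^5 - 10(5v+4)^2 + 23(5v+4) + 10 expands to 6250v^5 + 25000v^4 + 40000v^3 + 31750v^2 + 12515v + 1990,
and factoring out 5 leaves 5(1250v^5 + 5000v^4 + 8000v^3 + 6350v^2 + 2503v + 398).

5(1250v^5 + 5000v^4 + 8000v^3 + 6350v^2 + 2503v + 398)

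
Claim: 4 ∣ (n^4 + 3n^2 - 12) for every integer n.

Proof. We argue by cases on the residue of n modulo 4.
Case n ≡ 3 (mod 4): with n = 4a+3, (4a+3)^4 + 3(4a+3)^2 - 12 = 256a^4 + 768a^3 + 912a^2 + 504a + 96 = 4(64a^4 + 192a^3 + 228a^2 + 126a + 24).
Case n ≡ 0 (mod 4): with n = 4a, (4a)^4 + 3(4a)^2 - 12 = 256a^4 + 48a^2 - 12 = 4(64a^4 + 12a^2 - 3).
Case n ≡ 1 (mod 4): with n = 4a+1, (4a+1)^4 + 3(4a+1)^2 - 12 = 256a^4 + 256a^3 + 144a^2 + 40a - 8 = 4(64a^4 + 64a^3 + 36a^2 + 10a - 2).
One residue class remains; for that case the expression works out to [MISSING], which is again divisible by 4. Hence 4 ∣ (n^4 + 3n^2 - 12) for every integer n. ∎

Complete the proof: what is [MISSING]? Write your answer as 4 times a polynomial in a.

The residues treated are {3, 0, 1}, so the missing case is n ≡ 2 (mod 4); write n = 4a+2.
Then (4a+2)^4 + 3(4a+2)^2 - 12 = 256a^4 + 512a^3 + 432a^2 + 176a + 16 = 4(64a^4 + 128a^3 + 108a^2 + 44a + 4).

4(64a^4 + 128a^3 + 108a^2 + 44a + 4)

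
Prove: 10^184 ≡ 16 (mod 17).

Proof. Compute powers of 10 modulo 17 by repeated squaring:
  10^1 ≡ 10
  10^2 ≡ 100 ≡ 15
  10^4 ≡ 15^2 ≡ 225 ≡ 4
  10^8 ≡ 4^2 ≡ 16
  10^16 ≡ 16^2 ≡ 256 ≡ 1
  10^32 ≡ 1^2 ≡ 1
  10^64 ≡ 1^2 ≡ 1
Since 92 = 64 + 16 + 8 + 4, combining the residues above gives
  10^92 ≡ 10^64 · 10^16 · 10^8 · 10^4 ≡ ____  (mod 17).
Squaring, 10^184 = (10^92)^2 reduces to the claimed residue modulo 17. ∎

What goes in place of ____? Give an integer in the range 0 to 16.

13

10^64 · 10^16 · 10^8 · 10^4 ≡ 1 · 1 · 16 · 4 = 64.
64 mod 17 = 13, so 10^92 ≡ 13 (mod 17).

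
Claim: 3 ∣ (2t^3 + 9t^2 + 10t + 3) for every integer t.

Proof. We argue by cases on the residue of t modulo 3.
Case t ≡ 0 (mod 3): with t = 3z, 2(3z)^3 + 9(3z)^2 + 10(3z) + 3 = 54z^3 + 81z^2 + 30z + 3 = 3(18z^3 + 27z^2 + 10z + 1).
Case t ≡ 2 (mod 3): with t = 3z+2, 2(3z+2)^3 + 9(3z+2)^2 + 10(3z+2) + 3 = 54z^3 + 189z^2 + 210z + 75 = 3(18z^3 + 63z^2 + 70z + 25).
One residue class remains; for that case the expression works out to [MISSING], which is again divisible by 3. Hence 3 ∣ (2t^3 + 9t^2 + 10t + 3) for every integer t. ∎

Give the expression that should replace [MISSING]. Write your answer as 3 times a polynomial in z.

The residues treated are {0, 2}, so the missing case is t ≡ 1 (mod 3); write t = 3z+1.
Then 2(3z+1)^3 + 9(3z+1)^2 + 10(3z+1) + 3 = 54z^3 + 135z^2 + 102z + 24 = 3(18z^3 + 45z^2 + 34z + 8).

3(18z^3 + 45z^2 + 34z + 8)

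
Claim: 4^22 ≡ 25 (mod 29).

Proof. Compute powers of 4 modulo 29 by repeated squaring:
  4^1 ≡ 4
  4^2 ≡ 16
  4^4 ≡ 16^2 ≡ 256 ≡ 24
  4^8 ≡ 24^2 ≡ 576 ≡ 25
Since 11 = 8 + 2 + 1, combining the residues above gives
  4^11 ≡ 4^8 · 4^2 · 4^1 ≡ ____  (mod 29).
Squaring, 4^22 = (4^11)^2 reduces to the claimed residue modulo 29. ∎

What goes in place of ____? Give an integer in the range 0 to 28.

4^8 · 4^2 · 4^1 ≡ 25 · 16 · 4 = 1600.
1600 mod 29 = 5, so 4^11 ≡ 5 (mod 29).

5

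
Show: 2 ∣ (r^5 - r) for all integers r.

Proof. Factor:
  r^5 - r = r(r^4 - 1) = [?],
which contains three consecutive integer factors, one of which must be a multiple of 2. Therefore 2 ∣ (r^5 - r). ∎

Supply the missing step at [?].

(r - 1)r(r + 1)(r^2 + 1)

r^4 - 1 = (r^2 - 1)(r^2 + 1), and r^2 - 1 = (r-1)(r+1).
So r(r^4 - 1) = (r - 1)r(r + 1)(r^2 + 1).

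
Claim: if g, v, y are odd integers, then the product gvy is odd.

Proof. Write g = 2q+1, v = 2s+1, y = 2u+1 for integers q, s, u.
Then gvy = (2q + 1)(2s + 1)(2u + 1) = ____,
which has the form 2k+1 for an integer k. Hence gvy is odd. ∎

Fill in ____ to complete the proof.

2(4qsu + 2qs + 2qu + q + 2su + s + u) + 1

(2q + 1)(2s + 1)(2u + 1) = 8qsu + 4qs + 4qu + 2q + 4su + 2s + 2u + 1
= 2(4qsu + 2qs + 2qu + q + 2su + s + u) + 1.
Since 4qsu + 2qs + 2qu + q + 2su + s + u is an integer, the product is of the form 2k+1 for an integer k.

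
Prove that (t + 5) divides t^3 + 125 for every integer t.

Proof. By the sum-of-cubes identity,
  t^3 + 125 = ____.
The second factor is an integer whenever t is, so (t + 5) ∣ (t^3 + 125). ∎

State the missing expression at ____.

(t + 5)(t^2 - 5t + 25)

Polynomial division of t^3 + 125 by t + 5 leaves remainder 0 and quotient t^2 - 5t + 25.
Hence t^3 + 125 = (t + 5)(t^2 - 5t + 25).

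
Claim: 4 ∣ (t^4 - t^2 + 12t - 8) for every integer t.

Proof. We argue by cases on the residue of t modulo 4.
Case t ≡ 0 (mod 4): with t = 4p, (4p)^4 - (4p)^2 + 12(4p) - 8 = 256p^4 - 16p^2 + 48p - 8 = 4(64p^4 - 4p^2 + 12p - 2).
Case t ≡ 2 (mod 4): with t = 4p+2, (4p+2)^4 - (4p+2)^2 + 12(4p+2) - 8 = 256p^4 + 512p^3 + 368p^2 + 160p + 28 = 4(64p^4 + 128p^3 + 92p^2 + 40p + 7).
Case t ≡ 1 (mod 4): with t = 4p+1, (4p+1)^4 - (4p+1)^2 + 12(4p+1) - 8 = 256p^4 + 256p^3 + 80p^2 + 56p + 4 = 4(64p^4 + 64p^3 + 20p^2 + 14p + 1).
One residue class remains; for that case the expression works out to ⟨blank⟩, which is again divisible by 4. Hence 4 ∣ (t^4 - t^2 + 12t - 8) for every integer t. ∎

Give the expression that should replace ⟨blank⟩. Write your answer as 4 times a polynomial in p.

Only t ≡ 3 (mod 4) is unaccounted for. Put t = 4p+3:
(4p+3)^4 - (4p+3)^2 + 12(4p+3) - 8 expands to 256p^4 + 768p^3 + 848p^2 + 456p + 100,
and factoring out 4 leaves 4(64p^4 + 192p^3 + 212p^2 + 114p + 25).

4(64p^4 + 192p^3 + 212p^2 + 114p + 25)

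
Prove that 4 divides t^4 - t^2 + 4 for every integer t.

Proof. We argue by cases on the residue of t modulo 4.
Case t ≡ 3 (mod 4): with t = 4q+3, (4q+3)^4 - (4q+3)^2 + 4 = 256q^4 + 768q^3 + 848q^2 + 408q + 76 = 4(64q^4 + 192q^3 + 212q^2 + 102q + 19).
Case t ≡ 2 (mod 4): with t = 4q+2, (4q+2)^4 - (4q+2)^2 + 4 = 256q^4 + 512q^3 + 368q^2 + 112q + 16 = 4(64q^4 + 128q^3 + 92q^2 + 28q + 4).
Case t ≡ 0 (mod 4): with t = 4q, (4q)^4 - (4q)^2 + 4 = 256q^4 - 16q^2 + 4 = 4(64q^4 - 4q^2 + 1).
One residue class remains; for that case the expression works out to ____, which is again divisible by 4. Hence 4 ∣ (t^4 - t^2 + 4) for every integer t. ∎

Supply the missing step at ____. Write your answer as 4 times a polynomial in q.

Only t ≡ 1 (mod 4) is unaccounted for. Put t = 4q+1:
(4q+1)^4 - (4q+1)^2 + 4 expands to 256q^4 + 256q^3 + 80q^2 + 8q + 4,
and factoring out 4 leaves 4(64q^4 + 64q^3 + 20q^2 + 2q + 1).

4(64q^4 + 64q^3 + 20q^2 + 2q + 1)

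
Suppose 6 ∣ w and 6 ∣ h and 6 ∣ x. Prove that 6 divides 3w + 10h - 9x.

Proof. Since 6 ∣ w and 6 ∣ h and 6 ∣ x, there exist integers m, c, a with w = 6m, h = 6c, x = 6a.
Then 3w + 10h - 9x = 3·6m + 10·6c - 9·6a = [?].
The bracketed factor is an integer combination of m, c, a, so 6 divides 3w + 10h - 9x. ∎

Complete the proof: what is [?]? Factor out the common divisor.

6(-9a + 10c + 3m)

Pull the common 6 out of every term: 3·6m + 10·6c - 9·6a = 6(-9a + 10c + 3m).
-9a + 10c + 3m is an integer, which exhibits the divisibility.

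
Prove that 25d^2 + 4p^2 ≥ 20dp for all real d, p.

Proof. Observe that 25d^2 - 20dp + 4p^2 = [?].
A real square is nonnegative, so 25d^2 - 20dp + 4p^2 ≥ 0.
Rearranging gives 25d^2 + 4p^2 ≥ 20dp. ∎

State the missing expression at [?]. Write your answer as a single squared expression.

(5d - 2p)^2

25d^2 - 20dp + 4p^2 is a perfect-square trinomial: the outer terms are (5d)^2 and (2p)^2, and the cross term is -2·5d·2p.
So 25d^2 - 20dp + 4p^2 = (5d - 2p)^2 ≥ 0.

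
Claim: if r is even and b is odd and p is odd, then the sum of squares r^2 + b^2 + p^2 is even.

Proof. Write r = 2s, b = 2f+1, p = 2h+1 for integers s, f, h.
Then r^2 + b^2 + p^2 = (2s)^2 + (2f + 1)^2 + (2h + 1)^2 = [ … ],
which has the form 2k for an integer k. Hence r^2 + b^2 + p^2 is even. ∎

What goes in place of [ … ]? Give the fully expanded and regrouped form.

Expanding: (2s)^2 + (2f + 1)^2 + (2h + 1)^2 = 4f^2 + 4f + 4h^2 + 4h + 4s^2 + 2.
Every term is even; pulling out the factor of 2 gives 2(2f^2 + 2f + 2h^2 + 2h + 2s^2 + 1).

2(2f^2 + 2f + 2h^2 + 2h + 2s^2 + 1)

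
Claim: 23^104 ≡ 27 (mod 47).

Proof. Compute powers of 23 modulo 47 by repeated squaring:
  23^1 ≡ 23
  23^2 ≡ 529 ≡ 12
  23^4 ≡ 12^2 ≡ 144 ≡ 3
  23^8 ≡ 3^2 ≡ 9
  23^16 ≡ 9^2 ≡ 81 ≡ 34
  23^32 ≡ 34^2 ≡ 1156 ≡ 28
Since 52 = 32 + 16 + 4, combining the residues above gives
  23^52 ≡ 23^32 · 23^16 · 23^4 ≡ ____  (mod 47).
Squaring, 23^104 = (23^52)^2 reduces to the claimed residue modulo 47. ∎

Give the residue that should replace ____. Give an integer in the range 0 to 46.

36

23^32 · 23^16 · 23^4 ≡ 28 · 34 · 3 = 2856.
2856 mod 47 = 36, so 23^52 ≡ 36 (mod 47).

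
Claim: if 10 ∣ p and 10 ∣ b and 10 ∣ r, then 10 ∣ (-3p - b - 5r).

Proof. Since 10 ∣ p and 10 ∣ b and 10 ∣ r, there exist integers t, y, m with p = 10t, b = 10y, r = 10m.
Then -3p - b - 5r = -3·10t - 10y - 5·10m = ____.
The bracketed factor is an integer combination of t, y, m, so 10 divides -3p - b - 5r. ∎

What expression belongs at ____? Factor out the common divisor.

10(-5m - 3t - y)

Each term has a factor of 10: -3·10t - 10y - 5·10m = 10·(-5m - 3t - y).
Since -5m - 3t - y is an integer, 10 ∣ (-3p - b - 5r).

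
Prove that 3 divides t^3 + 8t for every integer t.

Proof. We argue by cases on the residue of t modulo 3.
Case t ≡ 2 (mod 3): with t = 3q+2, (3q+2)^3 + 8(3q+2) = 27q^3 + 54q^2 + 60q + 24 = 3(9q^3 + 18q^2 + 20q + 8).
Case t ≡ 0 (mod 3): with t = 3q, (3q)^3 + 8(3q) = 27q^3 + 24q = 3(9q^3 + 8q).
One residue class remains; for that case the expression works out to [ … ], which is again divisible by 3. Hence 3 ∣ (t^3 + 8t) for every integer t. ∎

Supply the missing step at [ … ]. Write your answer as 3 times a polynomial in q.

3(9q^3 + 9q^2 + 11q + 3)

Only t ≡ 1 (mod 3) is unaccounted for. Put t = 3q+1:
(3q+1)^3 + 8(3q+1) expands to 27q^3 + 27q^2 + 33q + 9,
and factoring out 3 leaves 3(9q^3 + 9q^2 + 11q + 3).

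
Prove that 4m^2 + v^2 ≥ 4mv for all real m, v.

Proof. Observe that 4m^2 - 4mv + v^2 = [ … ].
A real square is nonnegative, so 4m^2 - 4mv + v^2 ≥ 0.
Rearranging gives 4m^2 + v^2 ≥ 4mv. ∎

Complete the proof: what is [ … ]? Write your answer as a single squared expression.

The leading and trailing coefficients are 2^2 and 1^2, and 4 = 2·2·1, so the trinomial is (2m - v)^2.
Hence 4m^2 - 4mv + v^2 ≥ 0.

(2m - v)^2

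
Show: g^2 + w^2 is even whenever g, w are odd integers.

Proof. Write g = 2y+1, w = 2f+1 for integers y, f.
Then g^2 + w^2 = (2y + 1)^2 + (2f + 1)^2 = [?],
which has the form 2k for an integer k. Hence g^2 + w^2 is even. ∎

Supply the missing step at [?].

2(2f^2 + 2f + 2y^2 + 2y + 1)

Expanding: (2y + 1)^2 + (2f + 1)^2 = 4f^2 + 4f + 4y^2 + 4y + 2.
Every term is even; pulling out the factor of 2 gives 2(2f^2 + 2f + 2y^2 + 2y + 1).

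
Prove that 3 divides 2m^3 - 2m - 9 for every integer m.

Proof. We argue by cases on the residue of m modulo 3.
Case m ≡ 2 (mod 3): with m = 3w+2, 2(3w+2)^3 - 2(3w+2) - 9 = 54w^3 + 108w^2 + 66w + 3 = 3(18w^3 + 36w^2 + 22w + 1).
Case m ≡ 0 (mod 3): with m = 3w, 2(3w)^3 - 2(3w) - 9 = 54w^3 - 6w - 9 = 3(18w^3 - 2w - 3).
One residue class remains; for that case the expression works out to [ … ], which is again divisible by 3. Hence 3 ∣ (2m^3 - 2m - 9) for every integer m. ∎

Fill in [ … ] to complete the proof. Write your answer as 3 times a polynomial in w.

Only m ≡ 1 (mod 3) is unaccounted for. Put m = 3w+1:
2(3w+1)^3 - 2(3w+1) - 9 expands to 54w^3 + 54w^2 + 12w - 9,
and factoring out 3 leaves 3(18w^3 + 18w^2 + 4w - 3).

3(18w^3 + 18w^2 + 4w - 3)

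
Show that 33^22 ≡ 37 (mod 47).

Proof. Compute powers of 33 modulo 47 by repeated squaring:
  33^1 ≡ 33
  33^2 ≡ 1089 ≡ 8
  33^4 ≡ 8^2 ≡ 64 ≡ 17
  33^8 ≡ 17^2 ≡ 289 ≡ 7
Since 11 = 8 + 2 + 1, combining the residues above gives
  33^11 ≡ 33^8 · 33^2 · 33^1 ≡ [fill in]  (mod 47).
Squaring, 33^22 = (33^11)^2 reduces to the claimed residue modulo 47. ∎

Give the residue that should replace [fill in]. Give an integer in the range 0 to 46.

33^8 · 33^2 · 33^1 ≡ 7 · 8 · 33 = 1848.
1848 mod 47 = 15, so 33^11 ≡ 15 (mod 47).

15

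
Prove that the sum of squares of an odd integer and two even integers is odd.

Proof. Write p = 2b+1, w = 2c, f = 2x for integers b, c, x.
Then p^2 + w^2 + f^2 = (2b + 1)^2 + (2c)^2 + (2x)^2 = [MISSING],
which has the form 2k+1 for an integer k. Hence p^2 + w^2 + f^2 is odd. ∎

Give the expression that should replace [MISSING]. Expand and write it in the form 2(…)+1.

2(2b^2 + 2b + 2c^2 + 2x^2) + 1

(2b + 1)^2 + (2c)^2 + (2x)^2 = 4b^2 + 4b + 4c^2 + 4x^2 + 1
= 2(2b^2 + 2b + 2c^2 + 2x^2) + 1.
Since 2b^2 + 2b + 2c^2 + 2x^2 is an integer, the sum of squares is of the form 2k+1 for an integer k.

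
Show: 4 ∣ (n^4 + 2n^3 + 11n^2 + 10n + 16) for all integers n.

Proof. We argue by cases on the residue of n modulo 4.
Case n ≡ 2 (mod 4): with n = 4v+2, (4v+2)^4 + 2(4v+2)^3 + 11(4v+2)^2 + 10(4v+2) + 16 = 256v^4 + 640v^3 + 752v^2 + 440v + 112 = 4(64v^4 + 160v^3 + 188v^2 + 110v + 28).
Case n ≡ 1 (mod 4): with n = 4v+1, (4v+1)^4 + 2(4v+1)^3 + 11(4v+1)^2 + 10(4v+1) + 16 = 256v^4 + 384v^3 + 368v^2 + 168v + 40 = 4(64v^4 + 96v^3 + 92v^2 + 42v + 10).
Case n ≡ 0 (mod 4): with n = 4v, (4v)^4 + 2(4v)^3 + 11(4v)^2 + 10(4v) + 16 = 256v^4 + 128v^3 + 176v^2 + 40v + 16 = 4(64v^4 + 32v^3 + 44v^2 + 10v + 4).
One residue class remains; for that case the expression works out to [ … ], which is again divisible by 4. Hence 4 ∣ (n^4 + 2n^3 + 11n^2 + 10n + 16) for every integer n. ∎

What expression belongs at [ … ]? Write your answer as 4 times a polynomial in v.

The residues treated are {2, 1, 0}, so the missing case is n ≡ 3 (mod 4); write n = 4v+3.
Then (4v+3)^4 + 2(4v+3)^3 + 11(4v+3)^2 + 10(4v+3) + 16 = 256v^4 + 896v^3 + 1328v^2 + 952v + 280 = 4(64v^4 + 224v^3 + 332v^2 + 238v + 70).

4(64v^4 + 224v^3 + 332v^2 + 238v + 70)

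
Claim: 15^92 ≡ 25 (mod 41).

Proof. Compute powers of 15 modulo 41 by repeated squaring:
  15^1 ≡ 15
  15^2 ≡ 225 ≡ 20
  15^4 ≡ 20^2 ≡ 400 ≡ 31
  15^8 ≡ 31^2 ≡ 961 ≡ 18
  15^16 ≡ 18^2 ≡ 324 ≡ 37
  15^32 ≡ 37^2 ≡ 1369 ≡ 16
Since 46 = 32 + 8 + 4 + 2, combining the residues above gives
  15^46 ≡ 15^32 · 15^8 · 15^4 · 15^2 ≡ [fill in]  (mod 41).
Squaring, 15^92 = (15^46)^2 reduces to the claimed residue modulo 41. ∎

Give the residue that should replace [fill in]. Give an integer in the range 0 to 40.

5

15^32 · 15^8 · 15^4 · 15^2 ≡ 16 · 18 · 31 · 20 = 178560.
178560 mod 41 = 5, so 15^46 ≡ 5 (mod 41).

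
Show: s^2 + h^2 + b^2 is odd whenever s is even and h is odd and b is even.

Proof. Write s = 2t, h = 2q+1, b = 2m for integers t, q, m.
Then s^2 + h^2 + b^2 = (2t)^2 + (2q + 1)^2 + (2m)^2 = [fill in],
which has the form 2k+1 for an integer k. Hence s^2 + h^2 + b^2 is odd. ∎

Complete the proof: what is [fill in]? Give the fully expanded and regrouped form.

2(2m^2 + 2q^2 + 2q + 2t^2) + 1

Expanding: (2t)^2 + (2q + 1)^2 + (2m)^2 = 4m^2 + 4q^2 + 4q + 4t^2 + 1.
Every term except the constant is even, so this is 2(2m^2 + 2q^2 + 2q + 2t^2) + 1,
and 2m^2 + 2q^2 + 2q + 2t^2 ∈ ℤ gives the required form.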